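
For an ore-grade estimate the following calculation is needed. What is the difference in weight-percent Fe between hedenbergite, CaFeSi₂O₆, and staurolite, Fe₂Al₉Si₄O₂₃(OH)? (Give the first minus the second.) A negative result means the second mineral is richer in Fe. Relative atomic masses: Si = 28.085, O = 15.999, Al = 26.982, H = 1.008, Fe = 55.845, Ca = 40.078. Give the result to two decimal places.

First mineral: 55.845 g Fe in 248.087 g formula = 22.51 wt% Fe.
Second mineral: 111.690 g Fe in 851.852 g formula = 13.11 wt% Fe.
22.51% − 13.11% gives a difference of 9.40 percentage points.

9.40 percentage points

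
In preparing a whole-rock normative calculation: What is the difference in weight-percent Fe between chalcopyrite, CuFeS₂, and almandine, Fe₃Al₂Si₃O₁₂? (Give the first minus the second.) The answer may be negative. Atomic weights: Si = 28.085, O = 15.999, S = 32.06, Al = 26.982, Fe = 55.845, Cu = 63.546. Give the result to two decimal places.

-3.23 percentage points

M(CuFeS₂) = 183.511 g/mol, so wt% Fe = 55.845/183.511 × 100 = 30.43%.
M(Fe₃Al₂Si₃O₁₂) = 497.742 g/mol, so wt% Fe = 167.535/497.742 × 100 = 33.66%.
30.43 − 33.66 = -3.23 pp.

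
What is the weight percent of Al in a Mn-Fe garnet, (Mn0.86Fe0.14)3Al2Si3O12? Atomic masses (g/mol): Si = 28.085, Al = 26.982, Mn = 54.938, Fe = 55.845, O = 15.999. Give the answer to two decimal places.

10.89 weight percent

M((Mn0.86Fe0.14)3Al2Si3O12) = 495.402 g/mol.
Al contributes 2 × 26.982 = 53.964 g per mole.
53.964/495.402 = 0.1089 → 10.89%.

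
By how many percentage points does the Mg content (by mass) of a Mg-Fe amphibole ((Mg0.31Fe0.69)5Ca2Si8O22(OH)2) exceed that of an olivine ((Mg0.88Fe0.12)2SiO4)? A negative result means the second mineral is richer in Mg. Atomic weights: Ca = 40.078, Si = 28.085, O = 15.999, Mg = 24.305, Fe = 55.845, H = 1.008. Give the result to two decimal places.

-24.76 percentage points

Mg in (Mg0.31Fe0.69)5Ca2Si8O22(OH)2: molar mass 921.166 g/mol; 1.55×24.305 = 37.673 g → 4.09 wt%.
Mg in (Mg0.88Fe0.12)2SiO4: molar mass 148.261 g/mol; 1.76×24.305 = 42.777 g → 28.85 wt%.
Difference = 4.09 − 28.85 = -24.76 percentage points.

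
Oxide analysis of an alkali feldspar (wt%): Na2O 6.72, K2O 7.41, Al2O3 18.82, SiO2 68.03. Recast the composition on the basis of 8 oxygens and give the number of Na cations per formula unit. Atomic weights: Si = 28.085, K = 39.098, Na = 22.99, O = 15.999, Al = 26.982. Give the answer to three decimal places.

6.72 wt% Na2O ÷ 61.979 g/mol = 0.10842 mol, giving 0.21684 Na and 0.10842 O.
7.41 wt% K2O ÷ 94.195 g/mol = 0.07867 mol, giving 0.15734 K and 0.07867 O.
18.82 wt% Al2O3 ÷ 101.961 g/mol = 0.18458 mol, giving 0.36916 Al and 0.55374 O.
68.03 wt% SiO2 ÷ 60.083 g/mol = 1.13227 mol, giving 1.13227 Si and 2.26454 O.
Oxygen sums to 3.00537; scaling by 8/3.00537 = 2.66190 puts the formula on 8 O.
Na: 0.21684 × 2.66190 = 0.577 atoms per formula unit.

0.577 Na apfu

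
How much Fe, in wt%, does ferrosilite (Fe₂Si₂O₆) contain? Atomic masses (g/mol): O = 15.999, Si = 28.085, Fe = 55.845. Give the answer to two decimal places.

Molar mass of Fe₂Si₂O₆: 2*55.845 + 2*28.085 + 6*15.999 = 263.854 g/mol.
Mass of Fe per formula unit: 2 × 55.845 = 111.690 g.
Weight fraction Fe = 111.690 / 263.854 = 0.4233.

42.33 wt%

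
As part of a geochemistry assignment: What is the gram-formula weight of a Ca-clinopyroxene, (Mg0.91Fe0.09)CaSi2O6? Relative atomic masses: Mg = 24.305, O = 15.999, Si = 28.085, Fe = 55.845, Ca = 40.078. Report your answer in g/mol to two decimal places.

219.39 g/mol

M = 0.91*24.305 + 0.09*55.845 + 1*40.078 + 2*28.085 + 6*15.999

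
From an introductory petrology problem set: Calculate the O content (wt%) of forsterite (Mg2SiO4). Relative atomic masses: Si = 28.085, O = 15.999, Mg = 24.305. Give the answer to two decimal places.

M(Mg2SiO4) = 140.691 g/mol.
O contributes 4 × 15.999 = 63.996 g per mole.
63.996/140.691 = 0.4549 → 45.49%.

45.49 wt%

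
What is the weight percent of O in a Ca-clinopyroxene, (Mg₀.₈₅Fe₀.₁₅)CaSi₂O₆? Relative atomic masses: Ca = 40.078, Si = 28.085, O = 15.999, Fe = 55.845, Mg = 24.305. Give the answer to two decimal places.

43.38 weight percent

M((Mg₀.₈₅Fe₀.₁₅)CaSi₂O₆) = 221.278 g/mol.
O contributes 6 × 15.999 = 95.994 g per mole.
95.994/221.278 = 0.4338 → 43.38%.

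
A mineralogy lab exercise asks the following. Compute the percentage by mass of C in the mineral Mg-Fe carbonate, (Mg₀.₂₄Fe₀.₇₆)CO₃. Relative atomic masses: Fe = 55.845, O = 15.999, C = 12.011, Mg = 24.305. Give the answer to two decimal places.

11.09 weight percent

Molar mass of (Mg₀.₂₄Fe₀.₇₆)CO₃: 0.24·24.305 + 0.76·55.845 + 1·12.011 + 3·15.999 = 108.283 g/mol.
Mass of C per formula unit: 1 × 12.011 = 12.011 g.
Weight fraction C = 12.011 / 108.283 = 0.1109.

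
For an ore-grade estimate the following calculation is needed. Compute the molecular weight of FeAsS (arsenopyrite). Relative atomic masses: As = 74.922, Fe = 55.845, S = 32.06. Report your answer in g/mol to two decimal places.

The formula mass is the sum 1*55.845 + 1*74.922 + 1*32.06.

162.83 g/mol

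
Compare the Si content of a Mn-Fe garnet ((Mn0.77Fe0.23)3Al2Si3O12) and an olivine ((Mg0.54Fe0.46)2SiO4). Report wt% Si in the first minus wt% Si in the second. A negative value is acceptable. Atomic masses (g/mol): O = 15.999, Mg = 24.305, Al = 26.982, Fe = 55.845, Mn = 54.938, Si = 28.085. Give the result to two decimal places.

Si in (Mn0.77Fe0.23)3Al2Si3O12: molar mass 495.647 g/mol; 3×28.085 = 84.255 g → 17.00 wt%.
Si in (Mg0.54Fe0.46)2SiO4: molar mass 169.708 g/mol; 1×28.085 = 28.085 g → 16.55 wt%.
Difference = 17.00 − 16.55 = 0.45 percentage points.

0.45 percentage points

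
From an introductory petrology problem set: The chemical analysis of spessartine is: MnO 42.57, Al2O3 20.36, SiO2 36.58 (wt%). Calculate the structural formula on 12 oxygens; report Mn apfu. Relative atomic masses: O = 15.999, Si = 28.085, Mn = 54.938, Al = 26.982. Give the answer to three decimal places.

2.980 Mn apfu

MnO (M=70.937): mol = 0.60011; Mn = 0.60011, O = 0.60011.
Al2O3 (M=101.961): mol = 0.19968; Al = 0.39936, O = 0.59904.
SiO2 (M=60.083): mol = 0.60882; Si = 0.60882, O = 1.21764.
ΣO = 2.41679; factor = 12/ΣO = 4.96526.
Mn apfu = 0.60011 × 4.96526 = 2.980.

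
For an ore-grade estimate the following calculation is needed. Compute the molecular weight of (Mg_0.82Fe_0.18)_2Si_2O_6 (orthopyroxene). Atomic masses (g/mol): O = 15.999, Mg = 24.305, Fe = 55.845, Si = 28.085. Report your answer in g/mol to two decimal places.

212.13 g/mol

The formula mass is the sum 1.64×24.305 + 0.36×55.845 + 2×28.085 + 6×15.999.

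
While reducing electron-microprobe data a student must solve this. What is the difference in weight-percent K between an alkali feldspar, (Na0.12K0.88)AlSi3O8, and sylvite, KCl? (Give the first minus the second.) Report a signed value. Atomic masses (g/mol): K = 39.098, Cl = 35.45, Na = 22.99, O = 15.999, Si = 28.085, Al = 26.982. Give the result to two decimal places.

K in (Na0.12K0.88)AlSi3O8: molar mass 276.394 g/mol; 0.88×39.098 = 34.406 g → 12.45 wt%.
K in KCl: molar mass 74.548 g/mol; 1×39.098 = 39.098 g → 52.45 wt%.
Difference = 12.45 − 52.45 = -40.00 percentage points.

-40.00 percentage points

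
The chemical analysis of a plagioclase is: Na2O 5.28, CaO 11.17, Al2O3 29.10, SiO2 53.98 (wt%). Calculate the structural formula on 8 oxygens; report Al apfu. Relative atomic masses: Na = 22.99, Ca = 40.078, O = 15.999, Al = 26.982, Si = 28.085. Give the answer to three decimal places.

1.555 Al apfu

Na2O: 5.28/61.979 = 0.08519 mol → 0.17038 mol Na, 0.08519 mol O.
CaO: 11.17/56.077 = 0.19919 mol → 0.19919 mol Ca, 0.19919 mol O.
Al2O3: 29.10/101.961 = 0.28540 mol → 0.57080 mol Al, 0.85620 mol O.
SiO2: 53.98/60.083 = 0.89842 mol → 0.89842 mol Si, 1.79684 mol O.
Total oxygen = 2.93742 mol. Normalization factor = 8/2.93742 = 2.72348.
Al per 8 O = 0.57080 × 2.72348 = 1.555.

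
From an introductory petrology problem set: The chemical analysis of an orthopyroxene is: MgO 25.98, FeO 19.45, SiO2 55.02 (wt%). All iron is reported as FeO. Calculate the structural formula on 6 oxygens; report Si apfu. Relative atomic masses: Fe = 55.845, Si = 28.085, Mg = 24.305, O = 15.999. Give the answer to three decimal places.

MgO (M=40.304): mol = 0.64460; Mg = 0.64460, O = 0.64460.
FeO (M=71.844): mol = 0.27073; Fe = 0.27073, O = 0.27073.
SiO2 (M=60.083): mol = 0.91573; Si = 0.91573, O = 1.83146.
ΣO = 2.74679; factor = 6/ΣO = 2.18437.
Si apfu = 0.91573 × 2.18437 = 2.000.

2.000 Si apfu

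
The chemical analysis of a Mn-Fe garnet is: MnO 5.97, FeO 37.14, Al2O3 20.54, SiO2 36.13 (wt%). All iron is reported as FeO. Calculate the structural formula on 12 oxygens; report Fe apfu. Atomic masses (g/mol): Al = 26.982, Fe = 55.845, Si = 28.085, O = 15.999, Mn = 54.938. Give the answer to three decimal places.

MnO: 5.97/70.937 = 0.08416 mol → 0.08416 mol Mn, 0.08416 mol O.
FeO: 37.14/71.844 = 0.51695 mol → 0.51695 mol Fe, 0.51695 mol O.
Al2O3: 20.54/101.961 = 0.20145 mol → 0.40290 mol Al, 0.60435 mol O.
SiO2: 36.13/60.083 = 0.60133 mol → 0.60133 mol Si, 1.20266 mol O.
Total oxygen = 2.40812 mol. Normalization factor = 12/2.40812 = 4.98314.
Fe per 12 O = 0.51695 × 4.98314 = 2.576.

2.576 Fe apfu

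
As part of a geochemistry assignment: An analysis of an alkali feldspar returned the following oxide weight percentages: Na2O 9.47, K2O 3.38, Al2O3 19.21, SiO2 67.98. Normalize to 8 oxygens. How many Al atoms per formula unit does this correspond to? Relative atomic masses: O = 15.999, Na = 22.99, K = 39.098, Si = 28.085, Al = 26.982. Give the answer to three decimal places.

9.47 wt% Na2O ÷ 61.979 g/mol = 0.15279 mol, giving 0.30558 Na and 0.15279 O.
3.38 wt% K2O ÷ 94.195 g/mol = 0.03588 mol, giving 0.07176 K and 0.03588 O.
19.21 wt% Al2O3 ÷ 101.961 g/mol = 0.18841 mol, giving 0.37682 Al and 0.56523 O.
67.98 wt% SiO2 ÷ 60.083 g/mol = 1.13143 mol, giving 1.13143 Si and 2.26286 O.
Oxygen sums to 3.01676; scaling by 8/3.01676 = 2.65185 puts the formula on 8 O.
Al: 0.37682 × 2.65185 = 0.999 atoms per formula unit.

0.999 Al apfu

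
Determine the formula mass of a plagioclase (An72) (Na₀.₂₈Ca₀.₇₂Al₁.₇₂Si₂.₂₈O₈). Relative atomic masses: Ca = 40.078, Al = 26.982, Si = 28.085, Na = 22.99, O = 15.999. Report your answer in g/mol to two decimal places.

Na: 0.28 × 22.99 = 6.4372
Ca: 0.72 × 40.078 = 28.8562
Al: 1.72 × 26.982 = 46.4090
Si: 2.28 × 28.085 = 64.0338
O: 8 × 15.999 = 127.9920
Summing the contributions gives the formula mass.

273.73 g/mol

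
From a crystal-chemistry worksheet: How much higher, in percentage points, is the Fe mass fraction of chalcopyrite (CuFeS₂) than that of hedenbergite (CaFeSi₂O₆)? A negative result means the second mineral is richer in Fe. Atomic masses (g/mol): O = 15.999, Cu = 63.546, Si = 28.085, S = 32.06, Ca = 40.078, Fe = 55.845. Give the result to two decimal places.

7.92 percentage points

First mineral: 55.845 g Fe in 183.511 g formula = 30.43 wt% Fe.
Second mineral: 55.845 g Fe in 248.087 g formula = 22.51 wt% Fe.
30.43% − 22.51% gives a difference of 7.92 percentage points.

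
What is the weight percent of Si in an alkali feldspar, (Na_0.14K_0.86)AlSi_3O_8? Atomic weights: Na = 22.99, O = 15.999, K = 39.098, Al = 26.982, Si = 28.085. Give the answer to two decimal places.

30.52 weight percent

Molar mass of (Na_0.14K_0.86)AlSi_3O_8: 0.14·22.99 + 0.86·39.098 + 1·26.982 + 3·28.085 + 8·15.999 = 276.072 g/mol.
Mass of Si per formula unit: 3 × 28.085 = 84.255 g.
Weight fraction Si = 84.255 / 276.072 = 0.3052.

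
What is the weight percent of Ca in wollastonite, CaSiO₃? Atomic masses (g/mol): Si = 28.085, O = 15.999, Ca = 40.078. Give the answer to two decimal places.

Formula mass = 1×40.078 + 1×28.085 + 3×15.999 = 116.160 g/mol, of which 40.078 g is Ca.
So Ca makes up 40.078/116.160 = 0.3450 of the mass, i.e. 34.50%.

34.50 weight percent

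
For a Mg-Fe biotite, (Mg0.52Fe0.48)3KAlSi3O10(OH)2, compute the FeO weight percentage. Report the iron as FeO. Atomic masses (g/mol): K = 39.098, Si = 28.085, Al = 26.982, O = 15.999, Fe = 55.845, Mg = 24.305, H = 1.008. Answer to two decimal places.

22.36 wt%

Molar mass of (Mg0.52Fe0.48)3KAlSi3O10(OH)2 = 1.56×24.305 + 1.44×55.845 + 1×39.098 + 1×26.982 + 3×28.085 + 12×15.999 + 2×1.008 = 462.672 g/mol.
Each formula unit contains 1.44 Fe, equivalent to 1.44/1 = 1.4400 mol FeO.
M(FeO) = 1×55.845 + 1×15.999 = 71.844 g/mol.
Mass of FeO per formula unit = 1.4400 × 71.844 = 103.455 g.
FeO wt% = 103.455 / 462.672 × 100 = 22.36%.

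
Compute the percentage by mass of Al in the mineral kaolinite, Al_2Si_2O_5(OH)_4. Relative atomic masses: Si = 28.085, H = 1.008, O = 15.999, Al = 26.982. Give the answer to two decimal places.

20.90 weight percent

M(Al_2Si_2O_5(OH)_4) = 258.157 g/mol.
Al contributes 2 × 26.982 = 53.964 g per mole.
53.964/258.157 = 0.2090 → 20.90%.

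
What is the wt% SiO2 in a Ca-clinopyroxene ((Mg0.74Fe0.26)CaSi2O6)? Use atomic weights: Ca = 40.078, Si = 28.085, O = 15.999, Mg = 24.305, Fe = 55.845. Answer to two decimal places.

M((Mg0.74Fe0.26)CaSi2O6) = 224.747 g/mol; M(SiO2) = 60.083 g/mol.
Moles SiO2 per formula unit = 2 Si ÷ 1 = 2.0000.
SiO2 fraction = (2.0000 × 60.083) / 224.747 = 120.166/224.747 = 0.5347.

53.47 wt%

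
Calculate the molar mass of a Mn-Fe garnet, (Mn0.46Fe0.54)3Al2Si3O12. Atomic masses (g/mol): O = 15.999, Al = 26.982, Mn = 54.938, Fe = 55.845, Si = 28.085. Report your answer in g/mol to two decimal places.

496.49 g/mol

Mn: 1.38 × 54.938 = 75.8144
Fe: 1.62 × 55.845 = 90.4689
Al: 2 × 26.982 = 53.9640
Si: 3 × 28.085 = 84.2550
O: 12 × 15.999 = 191.9880
Summing the contributions gives the formula mass.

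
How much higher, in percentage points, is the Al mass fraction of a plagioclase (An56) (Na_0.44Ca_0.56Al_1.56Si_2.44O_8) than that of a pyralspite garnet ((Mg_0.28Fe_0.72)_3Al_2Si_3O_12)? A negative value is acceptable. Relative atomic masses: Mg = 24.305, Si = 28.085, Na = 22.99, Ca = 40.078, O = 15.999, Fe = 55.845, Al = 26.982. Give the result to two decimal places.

M(Na_0.44Ca_0.56Al_1.56Si_2.44O_8) = 271.171 g/mol, so wt% Al = 42.092/271.171 × 100 = 15.52%.
M((Mg_0.28Fe_0.72)_3Al_2Si_3O_12) = 471.248 g/mol, so wt% Al = 53.964/471.248 × 100 = 11.45%.
15.52 − 11.45 = 4.07 pp.

4.07 percentage points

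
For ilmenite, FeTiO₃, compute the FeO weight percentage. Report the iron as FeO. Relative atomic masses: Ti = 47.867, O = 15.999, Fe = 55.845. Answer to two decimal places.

Formula mass = 151.709 g/mol.
1 Fe → 1.0000 mol FeO per formula unit; M(FeO) = 71.844, so FeO mass = 71.844 g.
71.844/151.709 × 100 = 47.36 wt%.

47.36 wt%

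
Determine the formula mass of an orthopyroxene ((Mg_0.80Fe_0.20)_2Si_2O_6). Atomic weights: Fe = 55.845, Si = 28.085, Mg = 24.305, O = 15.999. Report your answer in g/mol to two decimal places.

Mg: 1.60 × 24.305 = 38.8880
Fe: 0.40 × 55.845 = 22.3380
Si: 2 × 28.085 = 56.1700
O: 6 × 15.999 = 95.9940
Summing the contributions gives the formula mass.

213.39 g/mol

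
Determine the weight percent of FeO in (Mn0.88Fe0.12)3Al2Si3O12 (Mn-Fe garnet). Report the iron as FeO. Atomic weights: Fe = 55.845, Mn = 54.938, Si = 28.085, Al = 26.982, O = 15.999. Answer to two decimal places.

5.22 wt%

Molar mass of (Mn0.88Fe0.12)3Al2Si3O12 = 2.64×54.938 + 0.36×55.845 + 2×26.982 + 3×28.085 + 12×15.999 = 495.348 g/mol.
Each formula unit contains 0.36 Fe, equivalent to 0.36/1 = 0.3600 mol FeO.
M(FeO) = 1×55.845 + 1×15.999 = 71.844 g/mol.
Mass of FeO per formula unit = 0.3600 × 71.844 = 25.864 g.
FeO wt% = 25.864 / 495.348 × 100 = 5.22%.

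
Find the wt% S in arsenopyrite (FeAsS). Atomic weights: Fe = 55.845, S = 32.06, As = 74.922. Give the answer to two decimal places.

Molar mass of FeAsS: 1·55.845 + 1·74.922 + 1·32.06 = 162.827 g/mol.
Mass of S per formula unit: 1 × 32.06 = 32.060 g.
Weight fraction S = 32.060 / 162.827 = 0.1969.

19.69 wt%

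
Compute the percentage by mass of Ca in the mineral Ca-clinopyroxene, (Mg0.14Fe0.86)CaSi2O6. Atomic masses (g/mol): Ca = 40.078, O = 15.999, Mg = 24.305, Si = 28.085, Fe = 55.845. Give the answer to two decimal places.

M((Mg0.14Fe0.86)CaSi2O6) = 243.671 g/mol.
Ca contributes 1 × 40.078 = 40.078 g per mole.
40.078/243.671 = 0.1645 → 16.45%.

16.45 mass %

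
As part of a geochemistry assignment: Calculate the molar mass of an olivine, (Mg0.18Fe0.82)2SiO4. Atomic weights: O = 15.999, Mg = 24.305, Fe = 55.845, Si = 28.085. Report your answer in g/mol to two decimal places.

M = 0.36·24.305 + 1.64·55.845 + 1·28.085 + 4·15.999

192.42 g/mol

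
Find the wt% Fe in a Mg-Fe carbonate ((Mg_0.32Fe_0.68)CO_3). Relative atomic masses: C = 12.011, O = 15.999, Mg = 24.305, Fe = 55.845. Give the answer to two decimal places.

35.91 wt%

Formula mass = 0.32·24.305 + 0.68·55.845 + 1·12.011 + 3·15.999 = 105.760 g/mol, of which 37.975 g is Fe.
So Fe makes up 37.975/105.760 = 0.3591 of the mass, i.e. 35.91%.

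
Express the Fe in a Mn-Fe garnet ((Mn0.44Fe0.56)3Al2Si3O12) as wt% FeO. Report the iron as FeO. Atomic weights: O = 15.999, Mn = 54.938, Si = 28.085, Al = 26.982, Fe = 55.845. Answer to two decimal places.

24.31 wt%

M((Mn0.44Fe0.56)3Al2Si3O12) = 496.545 g/mol; M(FeO) = 71.844 g/mol.
Moles FeO per formula unit = 1.68 Fe ÷ 1 = 1.6800.
FeO fraction = (1.6800 × 71.844) / 496.545 = 120.698/496.545 = 0.2431.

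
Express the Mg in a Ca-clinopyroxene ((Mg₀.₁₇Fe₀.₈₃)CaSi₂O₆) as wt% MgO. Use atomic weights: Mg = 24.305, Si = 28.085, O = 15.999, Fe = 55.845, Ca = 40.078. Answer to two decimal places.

2.82 wt%

M((Mg₀.₁₇Fe₀.₈₃)CaSi₂O₆) = 242.725 g/mol; M(MgO) = 40.304 g/mol.
Moles MgO per formula unit = 0.17 Mg ÷ 1 = 0.1700.
MgO fraction = (0.1700 × 40.304) / 242.725 = 6.852/242.725 = 0.0282.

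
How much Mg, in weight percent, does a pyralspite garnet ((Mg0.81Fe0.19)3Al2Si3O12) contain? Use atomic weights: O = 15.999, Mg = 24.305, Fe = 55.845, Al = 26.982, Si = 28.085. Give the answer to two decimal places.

14.03 weight percent

Formula mass = 2.43*24.305 + 0.57*55.845 + 2*26.982 + 3*28.085 + 12*15.999 = 421.100 g/mol, of which 59.061 g is Mg.
So Mg makes up 59.061/421.100 = 0.1403 of the mass, i.e. 14.03%.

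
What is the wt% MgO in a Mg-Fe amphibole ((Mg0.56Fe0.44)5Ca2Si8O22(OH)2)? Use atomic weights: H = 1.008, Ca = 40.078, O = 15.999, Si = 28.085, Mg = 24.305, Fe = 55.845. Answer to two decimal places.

12.80 wt%

Formula mass = 881.741 g/mol.
2.80 Mg → 2.8000 mol MgO per formula unit; M(MgO) = 40.304, so MgO mass = 112.851 g.
112.851/881.741 × 100 = 12.80 wt%.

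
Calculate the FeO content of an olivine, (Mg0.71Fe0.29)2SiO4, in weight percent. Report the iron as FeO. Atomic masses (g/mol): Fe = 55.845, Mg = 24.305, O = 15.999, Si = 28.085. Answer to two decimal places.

26.21 wt%

Formula mass = 158.984 g/mol.
0.58 Fe → 0.5800 mol FeO per formula unit; M(FeO) = 71.844, so FeO mass = 41.670 g.
41.670/158.984 × 100 = 26.21 wt%.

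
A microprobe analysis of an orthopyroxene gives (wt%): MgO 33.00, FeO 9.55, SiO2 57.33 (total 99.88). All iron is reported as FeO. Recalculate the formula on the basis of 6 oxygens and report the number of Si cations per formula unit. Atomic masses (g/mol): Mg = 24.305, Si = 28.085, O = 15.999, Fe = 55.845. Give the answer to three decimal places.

MgO (M=40.304): mol = 0.81878; Mg = 0.81878, O = 0.81878.
FeO (M=71.844): mol = 0.13293; Fe = 0.13293, O = 0.13293.
SiO2 (M=60.083): mol = 0.95418; Si = 0.95418, O = 1.90836.
ΣO = 2.86007; factor = 6/ΣO = 2.09785.
Si apfu = 0.95418 × 2.09785 = 2.002.

2.002 Si apfu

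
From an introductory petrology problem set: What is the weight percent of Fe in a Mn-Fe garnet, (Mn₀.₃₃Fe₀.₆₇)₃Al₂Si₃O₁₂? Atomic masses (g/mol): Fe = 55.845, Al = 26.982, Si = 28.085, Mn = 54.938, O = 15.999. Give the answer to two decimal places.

22.59 weight percent

Formula mass = 0.99×54.938 + 2.01×55.845 + 2×26.982 + 3×28.085 + 12×15.999 = 496.844 g/mol, of which 112.248 g is Fe.
So Fe makes up 112.248/496.844 = 0.2259 of the mass, i.e. 22.59%.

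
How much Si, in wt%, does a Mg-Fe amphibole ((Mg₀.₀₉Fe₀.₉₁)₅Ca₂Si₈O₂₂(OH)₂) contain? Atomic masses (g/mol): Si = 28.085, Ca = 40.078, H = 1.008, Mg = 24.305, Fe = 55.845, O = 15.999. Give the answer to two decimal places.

23.51 wt%

Molar mass of (Mg₀.₀₉Fe₀.₉₁)₅Ca₂Si₈O₂₂(OH)₂: 0.45×24.305 + 4.55×55.845 + 2×40.078 + 8×28.085 + 24×15.999 + 2×1.008 = 955.860 g/mol.
Mass of Si per formula unit: 8 × 28.085 = 224.680 g.
Weight fraction Si = 224.680 / 955.860 = 0.2351.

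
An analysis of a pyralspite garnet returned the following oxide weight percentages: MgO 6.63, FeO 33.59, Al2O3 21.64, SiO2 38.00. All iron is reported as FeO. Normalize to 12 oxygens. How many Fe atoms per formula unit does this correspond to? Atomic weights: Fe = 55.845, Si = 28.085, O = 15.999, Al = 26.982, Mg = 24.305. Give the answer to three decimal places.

MgO: 6.63/40.304 = 0.16450 mol → 0.16450 mol Mg, 0.16450 mol O.
FeO: 33.59/71.844 = 0.46754 mol → 0.46754 mol Fe, 0.46754 mol O.
Al2O3: 21.64/101.961 = 0.21224 mol → 0.42448 mol Al, 0.63672 mol O.
SiO2: 38.00/60.083 = 0.63246 mol → 0.63246 mol Si, 1.26492 mol O.
Total oxygen = 2.53368 mol. Normalization factor = 12/2.53368 = 4.73619.
Fe per 12 O = 0.46754 × 4.73619 = 2.214.

2.214 Fe apfu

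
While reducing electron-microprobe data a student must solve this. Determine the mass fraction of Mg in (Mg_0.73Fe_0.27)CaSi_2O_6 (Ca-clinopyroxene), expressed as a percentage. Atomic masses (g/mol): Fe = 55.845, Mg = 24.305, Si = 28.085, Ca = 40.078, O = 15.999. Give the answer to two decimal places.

Formula mass = 0.73*24.305 + 0.27*55.845 + 1*40.078 + 2*28.085 + 6*15.999 = 225.063 g/mol, of which 17.743 g is Mg.
So Mg makes up 17.743/225.063 = 0.0788 of the mass, i.e. 7.88%.

7.88 mass %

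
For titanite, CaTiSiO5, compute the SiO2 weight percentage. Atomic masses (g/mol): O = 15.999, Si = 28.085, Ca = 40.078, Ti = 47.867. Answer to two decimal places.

M(CaTiSiO5) = 196.025 g/mol; M(SiO2) = 60.083 g/mol.
Moles SiO2 per formula unit = 1 Si ÷ 1 = 1.0000.
SiO2 fraction = (1.0000 × 60.083) / 196.025 = 60.083/196.025 = 0.3065.

30.65 wt%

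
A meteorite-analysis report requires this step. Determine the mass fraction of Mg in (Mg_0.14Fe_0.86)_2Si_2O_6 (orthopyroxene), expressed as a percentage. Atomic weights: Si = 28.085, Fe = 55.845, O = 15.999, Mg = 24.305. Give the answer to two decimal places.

2.67 weight percent

Formula mass = 0.28×24.305 + 1.72×55.845 + 2×28.085 + 6×15.999 = 255.023 g/mol, of which 6.805 g is Mg.
So Mg makes up 6.805/255.023 = 0.0267 of the mass, i.e. 2.67%.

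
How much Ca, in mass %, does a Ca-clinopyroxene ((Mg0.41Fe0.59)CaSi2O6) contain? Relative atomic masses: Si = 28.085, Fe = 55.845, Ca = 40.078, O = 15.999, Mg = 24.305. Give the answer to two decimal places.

17.04 mass %

Formula mass = 0.41*24.305 + 0.59*55.845 + 1*40.078 + 2*28.085 + 6*15.999 = 235.156 g/mol, of which 40.078 g is Ca.
So Ca makes up 40.078/235.156 = 0.1704 of the mass, i.e. 17.04%.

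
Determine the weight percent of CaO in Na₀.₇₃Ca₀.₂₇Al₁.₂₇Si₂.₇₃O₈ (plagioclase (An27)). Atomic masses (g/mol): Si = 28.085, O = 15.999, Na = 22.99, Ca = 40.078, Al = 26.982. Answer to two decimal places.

5.68 wt%

Molar mass of Na₀.₇₃Ca₀.₂₇Al₁.₂₇Si₂.₇₃O₈ = 0.73*22.99 + 0.27*40.078 + 1.27*26.982 + 2.73*28.085 + 8*15.999 = 266.535 g/mol.
Each formula unit contains 0.27 Ca, equivalent to 0.27/1 = 0.2700 mol CaO.
M(CaO) = 1×40.078 + 1×15.999 = 56.077 g/mol.
Mass of CaO per formula unit = 0.2700 × 56.077 = 15.141 g.
CaO wt% = 15.141 / 266.535 × 100 = 5.68%.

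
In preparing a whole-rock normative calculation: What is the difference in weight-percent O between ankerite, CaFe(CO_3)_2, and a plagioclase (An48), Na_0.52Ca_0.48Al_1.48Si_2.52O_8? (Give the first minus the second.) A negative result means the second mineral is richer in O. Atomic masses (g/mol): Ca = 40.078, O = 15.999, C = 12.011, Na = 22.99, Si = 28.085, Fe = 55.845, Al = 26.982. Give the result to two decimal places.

O in CaFe(CO_3)_2: molar mass 215.939 g/mol; 6×15.999 = 95.994 g → 44.45 wt%.
O in Na_0.52Ca_0.48Al_1.48Si_2.52O_8: molar mass 269.892 g/mol; 8×15.999 = 127.992 g → 47.42 wt%.
Difference = 44.45 − 47.42 = -2.97 percentage points.

-2.97 percentage points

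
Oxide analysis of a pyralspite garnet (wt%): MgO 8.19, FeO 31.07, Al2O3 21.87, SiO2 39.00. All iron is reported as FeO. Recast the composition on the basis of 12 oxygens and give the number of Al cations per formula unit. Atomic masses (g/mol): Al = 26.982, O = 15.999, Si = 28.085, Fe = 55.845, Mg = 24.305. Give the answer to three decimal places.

8.19 wt% MgO ÷ 40.304 g/mol = 0.20321 mol, giving 0.20321 Mg and 0.20321 O.
31.07 wt% FeO ÷ 71.844 g/mol = 0.43246 mol, giving 0.43246 Fe and 0.43246 O.
21.87 wt% Al2O3 ÷ 101.961 g/mol = 0.21449 mol, giving 0.42898 Al and 0.64347 O.
39.00 wt% SiO2 ÷ 60.083 g/mol = 0.64910 mol, giving 0.64910 Si and 1.29820 O.
Oxygen sums to 2.57734; scaling by 12/2.57734 = 4.65596 puts the formula on 12 O.
Al: 0.42898 × 4.65596 = 1.997 atoms per formula unit.

1.997 Al apfu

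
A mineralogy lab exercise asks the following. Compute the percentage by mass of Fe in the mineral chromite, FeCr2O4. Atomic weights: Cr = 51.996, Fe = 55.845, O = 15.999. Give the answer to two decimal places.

24.95 mass %

Formula mass = 1×55.845 + 2×51.996 + 4×15.999 = 223.833 g/mol, of which 55.845 g is Fe.
So Fe makes up 55.845/223.833 = 0.2495 of the mass, i.e. 24.95%.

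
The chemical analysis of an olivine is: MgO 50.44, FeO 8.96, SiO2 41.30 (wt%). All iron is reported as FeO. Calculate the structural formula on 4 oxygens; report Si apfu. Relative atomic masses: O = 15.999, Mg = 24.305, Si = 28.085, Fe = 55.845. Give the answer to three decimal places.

0.999 Si apfu

MgO: 50.44/40.304 = 1.25149 mol → 1.25149 mol Mg, 1.25149 mol O.
FeO: 8.96/71.844 = 0.12471 mol → 0.12471 mol Fe, 0.12471 mol O.
SiO2: 41.30/60.083 = 0.68738 mol → 0.68738 mol Si, 1.37476 mol O.
Total oxygen = 2.75096 mol. Normalization factor = 4/2.75096 = 1.45404.
Si per 4 O = 0.68738 × 1.45404 = 0.999.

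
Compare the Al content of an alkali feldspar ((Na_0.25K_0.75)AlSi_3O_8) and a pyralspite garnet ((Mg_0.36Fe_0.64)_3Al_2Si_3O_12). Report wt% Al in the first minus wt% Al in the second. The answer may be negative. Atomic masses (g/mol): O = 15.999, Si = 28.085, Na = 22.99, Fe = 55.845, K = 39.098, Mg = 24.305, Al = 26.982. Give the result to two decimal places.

-1.80 percentage points

First mineral: 26.982 g Al in 274.300 g formula = 9.84 wt% Al.
Second mineral: 53.964 g Al in 463.679 g formula = 11.64 wt% Al.
9.84% − 11.64% gives a difference of -1.80 percentage points.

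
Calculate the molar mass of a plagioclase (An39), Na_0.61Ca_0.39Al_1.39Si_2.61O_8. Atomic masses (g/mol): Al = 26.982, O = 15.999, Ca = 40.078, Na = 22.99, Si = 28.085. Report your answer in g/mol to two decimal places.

M = 0.61×22.99 + 0.39×40.078 + 1.39×26.982 + 2.61×28.085 + 8×15.999

268.45 g/mol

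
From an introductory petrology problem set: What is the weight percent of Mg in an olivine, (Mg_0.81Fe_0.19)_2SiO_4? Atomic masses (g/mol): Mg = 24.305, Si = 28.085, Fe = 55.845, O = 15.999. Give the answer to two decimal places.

Formula mass = 1.62*24.305 + 0.38*55.845 + 1*28.085 + 4*15.999 = 152.676 g/mol, of which 39.374 g is Mg.
So Mg makes up 39.374/152.676 = 0.2579 of the mass, i.e. 25.79%.

25.79 weight percent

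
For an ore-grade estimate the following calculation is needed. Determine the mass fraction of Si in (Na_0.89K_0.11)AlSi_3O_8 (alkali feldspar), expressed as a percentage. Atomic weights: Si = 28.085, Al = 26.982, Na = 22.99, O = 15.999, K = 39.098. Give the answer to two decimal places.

31.92 wt%

Molar mass of (Na_0.89K_0.11)AlSi_3O_8: 0.89·22.99 + 0.11·39.098 + 1·26.982 + 3·28.085 + 8·15.999 = 263.991 g/mol.
Mass of Si per formula unit: 3 × 28.085 = 84.255 g.
Weight fraction Si = 84.255 / 263.991 = 0.3192.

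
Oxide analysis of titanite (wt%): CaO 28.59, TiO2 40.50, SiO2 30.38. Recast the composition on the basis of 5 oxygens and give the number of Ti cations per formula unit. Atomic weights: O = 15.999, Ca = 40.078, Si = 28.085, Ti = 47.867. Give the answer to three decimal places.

1.000 Ti apfu

CaO (M=56.077): mol = 0.50983; Ca = 0.50983, O = 0.50983.
TiO2 (M=79.865): mol = 0.50711; Ti = 0.50711, O = 1.01422.
SiO2 (M=60.083): mol = 0.50563; Si = 0.50563, O = 1.01126.
ΣO = 2.53531; factor = 5/ΣO = 1.97215.
Ti apfu = 0.50711 × 1.97215 = 1.000.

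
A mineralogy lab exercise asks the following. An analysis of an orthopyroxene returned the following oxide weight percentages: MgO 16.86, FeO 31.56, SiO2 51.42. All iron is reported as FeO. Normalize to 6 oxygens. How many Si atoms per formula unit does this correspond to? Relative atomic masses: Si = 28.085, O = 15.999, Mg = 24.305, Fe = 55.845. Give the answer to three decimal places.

MgO (M=40.304): mol = 0.41832; Mg = 0.41832, O = 0.41832.
FeO (M=71.844): mol = 0.43929; Fe = 0.43929, O = 0.43929.
SiO2 (M=60.083): mol = 0.85582; Si = 0.85582, O = 1.71164.
ΣO = 2.56925; factor = 6/ΣO = 2.33531.
Si apfu = 0.85582 × 2.33531 = 1.999.

1.999 Si apfu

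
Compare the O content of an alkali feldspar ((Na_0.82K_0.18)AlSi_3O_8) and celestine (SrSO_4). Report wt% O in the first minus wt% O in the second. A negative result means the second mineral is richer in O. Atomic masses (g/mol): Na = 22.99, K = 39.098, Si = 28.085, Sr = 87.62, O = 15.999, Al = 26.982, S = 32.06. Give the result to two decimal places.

First mineral: 127.992 g O in 265.118 g formula = 48.28 wt% O.
Second mineral: 63.996 g O in 183.676 g formula = 34.84 wt% O.
48.28% − 34.84% gives a difference of 13.44 percentage points.

13.44 percentage points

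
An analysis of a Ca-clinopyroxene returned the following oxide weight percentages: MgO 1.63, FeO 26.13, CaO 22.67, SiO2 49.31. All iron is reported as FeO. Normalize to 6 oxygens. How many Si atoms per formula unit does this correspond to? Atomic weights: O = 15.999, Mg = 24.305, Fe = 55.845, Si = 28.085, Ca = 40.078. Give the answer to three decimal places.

1.63 wt% MgO ÷ 40.304 g/mol = 0.04044 mol, giving 0.04044 Mg and 0.04044 O.
26.13 wt% FeO ÷ 71.844 g/mol = 0.36370 mol, giving 0.36370 Fe and 0.36370 O.
22.67 wt% CaO ÷ 56.077 g/mol = 0.40427 mol, giving 0.40427 Ca and 0.40427 O.
49.31 wt% SiO2 ÷ 60.083 g/mol = 0.82070 mol, giving 0.82070 Si and 1.64140 O.
Oxygen sums to 2.44981; scaling by 6/2.44981 = 2.44917 puts the formula on 6 O.
Si: 0.82070 × 2.44917 = 2.010 atoms per formula unit.

2.010 Si apfu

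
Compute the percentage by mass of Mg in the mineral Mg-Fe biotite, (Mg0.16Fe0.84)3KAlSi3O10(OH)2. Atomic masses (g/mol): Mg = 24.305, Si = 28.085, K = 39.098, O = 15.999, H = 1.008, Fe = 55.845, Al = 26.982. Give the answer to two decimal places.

2.35 mass %

Formula mass = 0.48*24.305 + 2.52*55.845 + 1*39.098 + 1*26.982 + 3*28.085 + 12*15.999 + 2*1.008 = 496.735 g/mol, of which 11.666 g is Mg.
So Mg makes up 11.666/496.735 = 0.0235 of the mass, i.e. 2.35%.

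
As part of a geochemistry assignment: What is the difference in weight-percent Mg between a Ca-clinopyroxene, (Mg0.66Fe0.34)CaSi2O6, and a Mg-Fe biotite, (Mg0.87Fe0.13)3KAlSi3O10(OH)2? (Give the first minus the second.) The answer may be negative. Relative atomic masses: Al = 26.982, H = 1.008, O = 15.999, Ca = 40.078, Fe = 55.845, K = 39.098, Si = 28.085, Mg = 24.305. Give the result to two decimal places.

M((Mg0.66Fe0.34)CaSi2O6) = 227.271 g/mol, so wt% Mg = 16.041/227.271 × 100 = 7.06%.
M((Mg0.87Fe0.13)3KAlSi3O10(OH)2) = 429.555 g/mol, so wt% Mg = 63.436/429.555 × 100 = 14.77%.
7.06 − 14.77 = -7.71 pp.

-7.71 percentage points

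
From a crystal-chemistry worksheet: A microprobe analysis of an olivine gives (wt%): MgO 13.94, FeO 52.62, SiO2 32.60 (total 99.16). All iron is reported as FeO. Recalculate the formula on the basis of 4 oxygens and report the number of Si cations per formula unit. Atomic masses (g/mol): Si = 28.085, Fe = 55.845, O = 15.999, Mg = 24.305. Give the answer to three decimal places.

1.003 Si apfu

MgO: 13.94/40.304 = 0.34587 mol → 0.34587 mol Mg, 0.34587 mol O.
FeO: 52.62/71.844 = 0.73242 mol → 0.73242 mol Fe, 0.73242 mol O.
SiO2: 32.60/60.083 = 0.54258 mol → 0.54258 mol Si, 1.08516 mol O.
Total oxygen = 2.16345 mol. Normalization factor = 4/2.16345 = 1.84890.
Si per 4 O = 0.54258 × 1.84890 = 1.003.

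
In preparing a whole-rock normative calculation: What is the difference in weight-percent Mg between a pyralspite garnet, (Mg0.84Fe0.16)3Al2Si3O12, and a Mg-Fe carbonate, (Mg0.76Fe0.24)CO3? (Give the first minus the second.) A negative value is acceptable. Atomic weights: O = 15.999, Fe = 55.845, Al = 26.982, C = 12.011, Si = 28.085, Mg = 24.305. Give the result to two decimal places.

-5.46 percentage points

First mineral: 61.249 g Mg in 418.261 g formula = 14.64 wt% Mg.
Second mineral: 18.472 g Mg in 91.883 g formula = 20.10 wt% Mg.
14.64% − 20.10% gives a difference of -5.46 percentage points.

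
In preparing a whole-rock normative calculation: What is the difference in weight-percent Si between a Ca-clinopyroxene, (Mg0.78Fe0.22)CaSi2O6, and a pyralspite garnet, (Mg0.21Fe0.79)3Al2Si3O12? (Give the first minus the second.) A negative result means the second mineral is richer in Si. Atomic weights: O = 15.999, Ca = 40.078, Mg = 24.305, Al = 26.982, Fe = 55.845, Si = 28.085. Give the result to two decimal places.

Si in (Mg0.78Fe0.22)CaSi2O6: molar mass 223.486 g/mol; 2×28.085 = 56.170 g → 25.13 wt%.
Si in (Mg0.21Fe0.79)3Al2Si3O12: molar mass 477.872 g/mol; 3×28.085 = 84.255 g → 17.63 wt%.
Difference = 25.13 − 17.63 = 7.50 percentage points.

7.50 percentage points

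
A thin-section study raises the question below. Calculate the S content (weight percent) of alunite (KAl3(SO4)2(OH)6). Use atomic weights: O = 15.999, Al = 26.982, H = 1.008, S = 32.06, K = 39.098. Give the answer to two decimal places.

15.48 weight percent

Molar mass of KAl3(SO4)2(OH)6: 1×39.098 + 3×26.982 + 2×32.06 + 14×15.999 + 6×1.008 = 414.198 g/mol.
Mass of S per formula unit: 2 × 32.06 = 64.120 g.
Weight fraction S = 64.120 / 414.198 = 0.1548.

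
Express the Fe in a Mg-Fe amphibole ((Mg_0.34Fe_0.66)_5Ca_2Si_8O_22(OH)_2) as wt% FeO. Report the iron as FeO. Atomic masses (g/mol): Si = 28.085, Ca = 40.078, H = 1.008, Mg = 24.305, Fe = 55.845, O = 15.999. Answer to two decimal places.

M((Mg_0.34Fe_0.66)_5Ca_2Si_8O_22(OH)_2) = 916.435 g/mol; M(FeO) = 71.844 g/mol.
Moles FeO per formula unit = 3.30 Fe ÷ 1 = 3.3000.
FeO fraction = (3.3000 × 71.844) / 916.435 = 237.085/916.435 = 0.2587.

25.87 wt%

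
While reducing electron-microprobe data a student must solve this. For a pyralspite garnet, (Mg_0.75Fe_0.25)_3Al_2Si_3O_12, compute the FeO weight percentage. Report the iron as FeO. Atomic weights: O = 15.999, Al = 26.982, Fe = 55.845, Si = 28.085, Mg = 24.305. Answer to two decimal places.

Molar mass of (Mg_0.75Fe_0.25)_3Al_2Si_3O_12 = 2.25×24.305 + 0.75×55.845 + 2×26.982 + 3×28.085 + 12×15.999 = 426.777 g/mol.
Each formula unit contains 0.75 Fe, equivalent to 0.75/1 = 0.7500 mol FeO.
M(FeO) = 1×55.845 + 1×15.999 = 71.844 g/mol.
Mass of FeO per formula unit = 0.7500 × 71.844 = 53.883 g.
FeO wt% = 53.883 / 426.777 × 100 = 12.63%.

12.63 wt%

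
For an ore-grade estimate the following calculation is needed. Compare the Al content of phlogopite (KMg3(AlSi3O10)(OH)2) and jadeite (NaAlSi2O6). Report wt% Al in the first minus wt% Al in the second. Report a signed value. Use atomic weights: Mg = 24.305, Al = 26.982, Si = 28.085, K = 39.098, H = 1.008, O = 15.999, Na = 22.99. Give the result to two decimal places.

Al in KMg3(AlSi3O10)(OH)2: molar mass 417.254 g/mol; 1×26.982 = 26.982 g → 6.47 wt%.
Al in NaAlSi2O6: molar mass 202.136 g/mol; 1×26.982 = 26.982 g → 13.35 wt%.
Difference = 6.47 − 13.35 = -6.88 percentage points.

-6.88 percentage points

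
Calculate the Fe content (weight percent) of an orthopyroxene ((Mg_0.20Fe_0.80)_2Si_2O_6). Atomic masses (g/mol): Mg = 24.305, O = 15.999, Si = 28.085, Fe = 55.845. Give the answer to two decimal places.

35.56 weight percent

Formula mass = 0.40*24.305 + 1.60*55.845 + 2*28.085 + 6*15.999 = 251.238 g/mol, of which 89.352 g is Fe.
So Fe makes up 89.352/251.238 = 0.3556 of the mass, i.e. 35.56%.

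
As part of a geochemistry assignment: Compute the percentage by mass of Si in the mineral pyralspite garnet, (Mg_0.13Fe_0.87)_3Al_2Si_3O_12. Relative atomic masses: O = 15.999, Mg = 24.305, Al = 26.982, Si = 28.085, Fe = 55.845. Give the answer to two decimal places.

17.36 mass %

Molar mass of (Mg_0.13Fe_0.87)_3Al_2Si_3O_12: 0.39*24.305 + 2.61*55.845 + 2*26.982 + 3*28.085 + 12*15.999 = 485.441 g/mol.
Mass of Si per formula unit: 3 × 28.085 = 84.255 g.
Weight fraction Si = 84.255 / 485.441 = 0.1736.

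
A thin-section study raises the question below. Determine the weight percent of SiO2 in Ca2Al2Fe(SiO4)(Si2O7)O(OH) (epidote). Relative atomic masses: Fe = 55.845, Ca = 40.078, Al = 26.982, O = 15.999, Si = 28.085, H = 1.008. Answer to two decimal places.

37.30 wt%

Molar mass of Ca2Al2Fe(SiO4)(Si2O7)O(OH) = 2·40.078 + 2·26.982 + 1·55.845 + 3·28.085 + 13·15.999 + 1·1.008 = 483.215 g/mol.
Each formula unit contains 3 Si, equivalent to 3/1 = 3.0000 mol SiO2.
M(SiO2) = 1×28.085 + 2×15.999 = 60.083 g/mol.
Mass of SiO2 per formula unit = 3.0000 × 60.083 = 180.249 g.
SiO2 wt% = 180.249 / 483.215 × 100 = 37.30%.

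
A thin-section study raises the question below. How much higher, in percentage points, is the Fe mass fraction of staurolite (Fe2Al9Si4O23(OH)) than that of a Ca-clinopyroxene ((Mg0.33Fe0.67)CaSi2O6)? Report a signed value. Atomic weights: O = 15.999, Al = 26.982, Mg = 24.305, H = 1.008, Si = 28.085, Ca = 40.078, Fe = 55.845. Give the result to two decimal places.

-2.63 percentage points

M(Fe2Al9Si4O23(OH)) = 851.852 g/mol, so wt% Fe = 111.690/851.852 × 100 = 13.11%.
M((Mg0.33Fe0.67)CaSi2O6) = 237.679 g/mol, so wt% Fe = 37.416/237.679 × 100 = 15.74%.
13.11 − 15.74 = -2.63 pp.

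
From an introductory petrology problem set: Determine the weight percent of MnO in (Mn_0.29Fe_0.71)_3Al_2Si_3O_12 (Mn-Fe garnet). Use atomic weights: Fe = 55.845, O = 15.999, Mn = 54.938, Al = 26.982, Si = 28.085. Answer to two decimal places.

12.42 wt%

M((Mn_0.29Fe_0.71)_3Al_2Si_3O_12) = 496.953 g/mol; M(MnO) = 70.937 g/mol.
Moles MnO per formula unit = 0.87 Mn ÷ 1 = 0.8700.
MnO fraction = (0.8700 × 70.937) / 496.953 = 61.715/496.953 = 0.1242.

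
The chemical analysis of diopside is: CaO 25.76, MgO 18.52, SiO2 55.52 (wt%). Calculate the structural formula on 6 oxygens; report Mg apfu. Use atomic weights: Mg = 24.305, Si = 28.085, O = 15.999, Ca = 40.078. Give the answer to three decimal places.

CaO (M=56.077): mol = 0.45937; Ca = 0.45937, O = 0.45937.
MgO (M=40.304): mol = 0.45951; Mg = 0.45951, O = 0.45951.
SiO2 (M=60.083): mol = 0.92406; Si = 0.92406, O = 1.84812.
ΣO = 2.76700; factor = 6/ΣO = 2.16841.
Mg apfu = 0.45951 × 2.16841 = 0.996.

0.996 Mg apfu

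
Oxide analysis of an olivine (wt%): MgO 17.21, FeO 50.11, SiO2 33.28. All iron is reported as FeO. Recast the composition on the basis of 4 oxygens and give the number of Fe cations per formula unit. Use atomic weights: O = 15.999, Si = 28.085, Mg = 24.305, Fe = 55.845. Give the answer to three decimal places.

17.21 wt% MgO ÷ 40.304 g/mol = 0.42700 mol, giving 0.42700 Mg and 0.42700 O.
50.11 wt% FeO ÷ 71.844 g/mol = 0.69748 mol, giving 0.69748 Fe and 0.69748 O.
33.28 wt% SiO2 ÷ 60.083 g/mol = 0.55390 mol, giving 0.55390 Si and 1.10780 O.
Oxygen sums to 2.23228; scaling by 4/2.23228 = 1.79189 puts the formula on 4 O.
Fe: 0.69748 × 1.79189 = 1.250 atoms per formula unit.

1.250 Fe apfu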